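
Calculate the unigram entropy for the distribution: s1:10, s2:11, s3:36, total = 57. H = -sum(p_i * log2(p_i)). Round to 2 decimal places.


Computing entropy H = -sum(p_i * log2(p_i)):
  s1: p = 10/57 = 0.1754, -p*log2(p) = 0.4405
  s2: p = 11/57 = 0.1930, -p*log2(p) = 0.4580
  s3: p = 36/57 = 0.6316, -p*log2(p) = 0.4187
H = sum of terms = 1.3172
Rounded to 2 decimals: 1.32

1.32


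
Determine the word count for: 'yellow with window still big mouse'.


Counting words by splitting on spaces:
  Word 1: 'yellow'
  Word 2: 'with'
  Word 3: 'window'
  Word 4: 'still'
  Word 5: 'big'
  Word 6: 'mouse'
Total words: 6

6


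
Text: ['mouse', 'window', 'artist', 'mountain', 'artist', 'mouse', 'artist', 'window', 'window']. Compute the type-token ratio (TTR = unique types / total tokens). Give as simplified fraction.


Tokens: 9
Unique types: ('artist', 'mountain', 'mouse', 'window') = 4
TTR = 4/9
Already in lowest terms.

4/9


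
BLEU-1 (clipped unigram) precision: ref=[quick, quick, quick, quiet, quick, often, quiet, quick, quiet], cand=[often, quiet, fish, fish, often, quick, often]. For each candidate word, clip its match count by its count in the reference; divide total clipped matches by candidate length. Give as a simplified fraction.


Reference word counts: {'often': 1, 'quick': 5, 'quiet': 3}
Checking each candidate word (with clipping):
  'often' -> in reference (ref count 1, used 1/1) -> match (matches: 1)
  'quiet' -> in reference (ref count 3, used 1/3) -> match (matches: 2)
  'fish' -> not in reference -> no match (matches: 2)
  'fish' -> not in reference -> no match (matches: 2)
  'often' -> ref count 1 already used up (1/1) -> clipped, no match (matches: 2)
  'quick' -> in reference (ref count 5, used 1/5) -> match (matches: 3)
  'often' -> ref count 1 already used up (1/1) -> clipped, no match (matches: 3)
Clipped matches: 3, Candidate length: 7
Precision = 3/7

3/7


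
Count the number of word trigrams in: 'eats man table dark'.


Word trigrams from [4] words:
  Trigram 1: (eats man table)
  Trigram 2: (man table dark)
Total word trigrams: 4 - 2 = 2

2


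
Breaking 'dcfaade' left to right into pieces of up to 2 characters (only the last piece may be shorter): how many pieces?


'dcfaade' has 7 characters.
Chunking with max size 2:
  Chunk 1: 'dc' (positions 0-1)
  Chunk 2: 'fa' (positions 2-3)
  Chunk 3: 'ad' (positions 4-5)
  Chunk 4: 'e' (positions 6-6)
Total chunks: ceil(7 / 2) = 4

4


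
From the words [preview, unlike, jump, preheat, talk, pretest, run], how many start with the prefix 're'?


Checking each word for prefix 're':
  'preview' -> no (count: 0)
  'unlike' -> no (count: 0)
  'jump' -> no (count: 0)
  'preheat' -> no (count: 0)
  'talk' -> no (count: 0)
  'pretest' -> no (count: 0)
  'run' -> no (count: 0)
Total with prefix 're': 0

0


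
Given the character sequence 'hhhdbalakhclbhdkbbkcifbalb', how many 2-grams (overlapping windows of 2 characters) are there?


String 'hhhdbalakhclbhdkbbkcifbalb' has length L = 26.
Number of overlapping n-grams = L - n + 1
Substituting: 26 - 2 + 1 = 25

25


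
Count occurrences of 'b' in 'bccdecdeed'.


Scanning 'bccdecdeed' for 'b':
  Position 0: 'b' -> MATCH (count: 1)
Total occurrences of 'b': 1

1


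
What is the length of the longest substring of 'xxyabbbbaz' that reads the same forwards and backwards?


Scanning 'xxyabbbbaz' for palindromic substrings.
Substring at positions 3-8: 'abbbba'.
Check: reverse('abbbba') = 'abbbba' -> palindrome confirmed.
Neighbouring characters ('y' / 'z') break symmetry, so it cannot extend further.
No longer palindromic substring exists; longest length = 6

6


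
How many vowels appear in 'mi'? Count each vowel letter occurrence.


Scanning each character of 'mi':
  Position 1: 'm' -> consonant (running count: 0)
  Position 2: 'i' -> vowel (running count: 1)
Total vowels: 1

1


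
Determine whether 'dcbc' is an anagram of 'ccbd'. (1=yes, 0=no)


Sort characters of 'dcbc': 'bccd'
Sort characters of 'ccbd': 'bccd'
Sorted forms match -> they ARE anagrams
Result: 1

1


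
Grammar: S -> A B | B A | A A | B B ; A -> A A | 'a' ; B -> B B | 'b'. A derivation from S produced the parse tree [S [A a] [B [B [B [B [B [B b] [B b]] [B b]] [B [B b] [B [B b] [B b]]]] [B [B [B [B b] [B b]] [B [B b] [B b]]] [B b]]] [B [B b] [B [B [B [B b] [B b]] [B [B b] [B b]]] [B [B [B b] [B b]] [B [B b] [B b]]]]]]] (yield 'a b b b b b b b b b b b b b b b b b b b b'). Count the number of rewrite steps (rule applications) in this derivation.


Every bracketed nonterminal node [X ...] in the tree is produced by exactly one rule application.
Reading the tree off as a leftmost derivation:
  Step 1: S  =>  A B   (applied S -> A B)
  Step 2: A B  =>  a B   (applied A -> a)
  Step 3: a B  =>  a B B   (applied B -> B B)
  Step 4: a B B  =>  a B B B   (applied B -> B B)
  Step 5: a B B B  =>  a B B B B   (applied B -> B B)
  Step 6: a B B B B  =>  a B B B B B   (applied B -> B B)
  Step 7: a B B B B B  =>  a B B B B B B   (applied B -> B B)
  Step 8: a B B B B B B  =>  a b B B B B B   (applied B -> b)
  Step 9: a b B B B B B  =>  a b b B B B B   (applied B -> b)
  Step 10: a b b B B B B  =>  a b b b B B B   (applied B -> b)
  Step 11: a b b b B B B  =>  a b b b B B B B   (applied B -> B B)
  Step 12: a b b b B B B B  =>  a b b b b B B B   (applied B -> b)
  Step 13: a b b b b B B B  =>  a b b b b B B B B   (applied B -> B B)
  Step 14: a b b b b B B B B  =>  a b b b b b B B B   (applied B -> b)
  Step 15: a b b b b b B B B  =>  a b b b b b b B B   (applied B -> b)
  Step 16: a b b b b b b B B  =>  a b b b b b b B B B   (applied B -> B B)
  Step 17: a b b b b b b B B B  =>  a b b b b b b B B B B   (applied B -> B B)
  Step 18: a b b b b b b B B B B  =>  a b b b b b b B B B B B   (applied B -> B B)
  Step 19: a b b b b b b B B B B B  =>  a b b b b b b b B B B B   (applied B -> b)
  Step 20: a b b b b b b b B B B B  =>  a b b b b b b b b B B B   (applied B -> b)
  Step 21: a b b b b b b b b B B B  =>  a b b b b b b b b B B B B   (applied B -> B B)
  Step 22: a b b b b b b b b B B B B  =>  a b b b b b b b b b B B B   (applied B -> b)
  Step 23: a b b b b b b b b b B B B  =>  a b b b b b b b b b b B B   (applied B -> b)
  Step 24: a b b b b b b b b b b B B  =>  a b b b b b b b b b b b B   (applied B -> b)
  Step 25: a b b b b b b b b b b b B  =>  a b b b b b b b b b b b B B   (applied B -> B B)
  Step 26: a b b b b b b b b b b b B B  =>  a b b b b b b b b b b b b B   (applied B -> b)
  Step 27: a b b b b b b b b b b b b B  =>  a b b b b b b b b b b b b B B   (applied B -> B B)
  Step 28: a b b b b b b b b b b b b B B  =>  a b b b b b b b b b b b b B B B   (applied B -> B B)
  Step 29: a b b b b b b b b b b b b B B B  =>  a b b b b b b b b b b b b B B B B   (applied B -> B B)
  Step 30: a b b b b b b b b b b b b B B B B  =>  a b b b b b b b b b b b b b B B B   (applied B -> b)
  Step 31: a b b b b b b b b b b b b b B B B  =>  a b b b b b b b b b b b b b b B B   (applied B -> b)
  Step 32: a b b b b b b b b b b b b b b B B  =>  a b b b b b b b b b b b b b b B B B   (applied B -> B B)
  Step 33: a b b b b b b b b b b b b b b B B B  =>  a b b b b b b b b b b b b b b b B B   (applied B -> b)
  Step 34: a b b b b b b b b b b b b b b b B B  =>  a b b b b b b b b b b b b b b b b B   (applied B -> b)
  Step 35: a b b b b b b b b b b b b b b b b B  =>  a b b b b b b b b b b b b b b b b B B   (applied B -> B B)
  Step 36: a b b b b b b b b b b b b b b b b B B  =>  a b b b b b b b b b b b b b b b b B B B   (applied B -> B B)
  Step 37: a b b b b b b b b b b b b b b b b B B B  =>  a b b b b b b b b b b b b b b b b b B B   (applied B -> b)
  Step 38: a b b b b b b b b b b b b b b b b b B B  =>  a b b b b b b b b b b b b b b b b b b B   (applied B -> b)
  Step 39: a b b b b b b b b b b b b b b b b b b B  =>  a b b b b b b b b b b b b b b b b b b B B   (applied B -> B B)
  Step 40: a b b b b b b b b b b b b b b b b b b B B  =>  a b b b b b b b b b b b b b b b b b b b B   (applied B -> b)
  Step 41: a b b b b b b b b b b b b b b b b b b b B  =>  a b b b b b b b b b b b b b b b b b b b b   (applied B -> b)
Final yield: a b b b b b b b b b b b b b b b b b b b b
Total rewrite steps: 41

41


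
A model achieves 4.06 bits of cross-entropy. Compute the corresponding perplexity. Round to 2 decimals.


Perplexity formula: PP = 2^H
H = 4.06
PP = 2^4.06
Decompose: 2^4.06 = 2^4 * 2^0.06
2^4 = 16, 2^0.06 ~ 1.0424658
PP ~ 16 * 1.0424658 = 16.6794528
Rounded to 2 decimals: 16.68

16.68


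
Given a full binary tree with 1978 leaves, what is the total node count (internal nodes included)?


Leaf nodes (terminals): 1978
Internal nodes = n - 1 = 1978 - 1 = 1977
Total = leaves + internal = 1978 + 1977 = 3955

3955


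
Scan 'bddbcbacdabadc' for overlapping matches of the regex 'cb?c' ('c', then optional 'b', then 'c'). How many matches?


Pattern: cb?c means 'c', then optional 'b', then 'c'.
Scanning 'bddbcbacdabadc' position-by-position:
  Pos 0: window 'bdd' -> no
  Pos 1: window 'ddb' -> no
  Pos 2: window 'dbc' -> no
  Pos 3: window 'bcb' -> no
  Pos 4: window 'cba' -> no
  Pos 5: window 'bac' -> no
  Pos 6: window 'acd' -> no
  Pos 7: window 'cda' -> no
  Pos 8: window 'dab' -> no
  Pos 9: window 'aba' -> no
  Pos 10: window 'bad' -> no
  Pos 11: window 'adc' -> no
  Pos 12: window 'dc' -> no
  Pos 13: window 'c' -> no
Total matches: 0

0


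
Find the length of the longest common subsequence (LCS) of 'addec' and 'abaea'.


DP table for LCS of 'addec' and 'abaea':
       a  b  a  e  a
    0  0  0  0  0  0
  a 0  1  1  1  1  1
  d 0  1  1  1  1  1
  d 0  1  1  1  1  1
  e 0  1  1  1  2  2
  c 0  1  1  1  2  2
LCS: 'ae'
LCS length = 2

2


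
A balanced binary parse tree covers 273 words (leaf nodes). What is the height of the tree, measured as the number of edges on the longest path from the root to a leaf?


In a balanced binary tree with n leaves the deepest leaf is ceil(log2(n)) edges below the root.
log2(273) = 8.0928
ceil(8.0928) = 9
height (edges) = 9

9


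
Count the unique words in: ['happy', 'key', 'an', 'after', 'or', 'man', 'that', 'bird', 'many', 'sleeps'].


Listing all tokens and tracking unique types:
  Token 1: 'happy' -> NEW (unique so far: 1)
  Token 2: 'key' -> NEW (unique so far: 2)
  Token 3: 'an' -> NEW (unique so far: 3)
  Token 4: 'after' -> NEW (unique so far: 4)
  Token 5: 'or' -> NEW (unique so far: 5)
  Token 6: 'man' -> NEW (unique so far: 6)
  Token 7: 'that' -> NEW (unique so far: 7)
  Token 8: 'bird' -> NEW (unique so far: 8)
  Token 9: 'many' -> NEW (unique so far: 9)
  Token 10: 'sleeps' -> NEW (unique so far: 10)
Unique types: ('after', 'an', 'bird', 'happy', 'key', 'man', 'many', 'or', 'sleeps', 'that')
Vocabulary size: 10

10


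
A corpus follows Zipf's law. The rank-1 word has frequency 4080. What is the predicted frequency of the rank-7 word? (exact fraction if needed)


Zipf's law: freq(rank) = f1 / rank
f1 = 4080, rank = 7
freq = 4080 / 7
GCD(4080, 7) = 1
Simplified: 4080/7

4080/7


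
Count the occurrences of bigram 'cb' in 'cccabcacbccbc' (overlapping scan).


Scanning 'cccabcacbccbc' for bigram 'cb':
  Position 0: 'cc' -> no
  Position 1: 'cc' -> no
  Position 2: 'ca' -> no
  Position 3: 'ab' -> no
  Position 4: 'bc' -> no
  Position 5: 'ca' -> no
  Position 6: 'ac' -> no
  Position 7: 'cb' -> MATCH
  Position 8: 'bc' -> no
  Position 9: 'cc' -> no
  Position 10: 'cb' -> MATCH
  Position 11: 'bc' -> no
Total matches: 2

2


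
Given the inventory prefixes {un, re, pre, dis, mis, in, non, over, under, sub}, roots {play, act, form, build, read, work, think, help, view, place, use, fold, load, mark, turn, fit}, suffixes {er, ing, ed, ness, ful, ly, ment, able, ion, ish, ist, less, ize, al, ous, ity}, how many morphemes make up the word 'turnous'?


Segmenting 'turnous' against the inventory:
  'turn' -> root (morpheme 1)
  'ous' -> suffix (morpheme 2)
Total morphemes: 2

2


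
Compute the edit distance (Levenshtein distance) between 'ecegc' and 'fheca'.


Building DP table for s1='ecegc' (len 5) and s2='fheca' (len 5):
       f  h  e  c  a
    0  1  2  3  4  5
  e 1  1  2  2  3  4
  c 2  2  2  3  2  3
  e 3  3  3  2  3  3
  g 4  4  4  3  3  4
  c 5  5  5  4  3  4
Edit distance = dp[5][5] = 4

4


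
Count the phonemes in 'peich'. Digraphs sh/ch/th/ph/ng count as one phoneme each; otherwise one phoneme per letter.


Parsing 'peich' greedily, digraphs first:
  'p' -> consonant phoneme (phonemes so far: 1)
  'e' -> vowel phoneme (phonemes so far: 2)
  'i' -> vowel phoneme (phonemes so far: 3)
  'ch' -> digraph (1 consonant phoneme) (phonemes so far: 4)
Total phonemes: 4

4


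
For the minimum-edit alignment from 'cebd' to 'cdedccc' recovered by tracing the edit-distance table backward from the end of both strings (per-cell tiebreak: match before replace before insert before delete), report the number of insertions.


Edit distance = 5. Backtracking from cell (4, 7) with preference match > replace > insert > delete,
then listing the resulting alignment 'cebd' -> 'cdedccc' left to right:
  Step 1: keep 'c'
  Step 2: insert 'd' [insertion #1]
  Step 3: keep 'e'
  Step 4: insert 'd' [insertion #2]
  Step 5: insert 'c' [insertion #3]
  Step 6: replace b->c
  Step 7: replace d->c
Total insertions: 3

3


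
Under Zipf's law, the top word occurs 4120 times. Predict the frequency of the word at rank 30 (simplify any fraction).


Zipf's law: freq(rank) = f1 / rank
f1 = 4120, rank = 30
freq = 4120 / 30
GCD(4120, 30) = 10
Simplified: 412/3

412/3


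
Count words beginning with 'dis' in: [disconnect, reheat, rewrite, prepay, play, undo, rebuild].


Checking each word for prefix 'dis':
  'disconnect' -> YES, starts with 'dis' (count: 1)
  'reheat' -> no (count: 1)
  'rewrite' -> no (count: 1)
  'prepay' -> no (count: 1)
  'play' -> no (count: 1)
  'undo' -> no (count: 1)
  'rebuild' -> no (count: 1)
Total with prefix 'dis': 1

1


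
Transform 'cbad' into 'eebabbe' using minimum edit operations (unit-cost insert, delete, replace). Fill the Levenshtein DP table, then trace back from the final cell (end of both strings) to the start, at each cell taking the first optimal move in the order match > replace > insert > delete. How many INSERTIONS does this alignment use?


Edit distance = 5. Backtracking from cell (4, 7) with preference match > replace > insert > delete,
then listing the resulting alignment 'cbad' -> 'eebabbe' left to right:
  Step 1: insert 'e' [insertion #1]
  Step 2: replace c->e
  Step 3: keep 'b'
  Step 4: keep 'a'
  Step 5: insert 'b' [insertion #2]
  Step 6: insert 'b' [insertion #3]
  Step 7: replace d->e
Total insertions: 3

3


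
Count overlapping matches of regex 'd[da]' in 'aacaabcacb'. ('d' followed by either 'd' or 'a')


Pattern: d[da] means 'd' followed by either 'd' or 'a'.
Scanning 'aacaabcacb' position-by-position:
  Pos 0: window 'aa' -> no
  Pos 1: window 'ac' -> no
  Pos 2: window 'ca' -> no
  Pos 3: window 'aa' -> no
  Pos 4: window 'ab' -> no
  Pos 5: window 'bc' -> no
  Pos 6: window 'ca' -> no
  Pos 7: window 'ac' -> no
  Pos 8: window 'cb' -> no
  Pos 9: window 'b' -> no
Total matches: 0

0


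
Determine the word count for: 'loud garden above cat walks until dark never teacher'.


Counting words by splitting on spaces:
  Word 1: 'loud'
  Word 2: 'garden'
  Word 3: 'above'
  Word 4: 'cat'
  Word 5: 'walks'
  Word 6: 'until'
  Word 7: 'dark'
  Word 8: 'never'
  Word 9: 'teacher'
Total words: 9

9


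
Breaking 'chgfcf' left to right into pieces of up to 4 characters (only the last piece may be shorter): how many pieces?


'chgfcf' has 6 characters.
Chunking with max size 4:
  Chunk 1: 'chgf' (positions 0-3)
  Chunk 2: 'cf' (positions 4-5)
Total chunks: ceil(6 / 4) = 2

2


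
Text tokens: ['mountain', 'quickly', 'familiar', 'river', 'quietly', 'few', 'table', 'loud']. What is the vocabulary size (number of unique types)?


Listing all tokens and tracking unique types:
  Token 1: 'mountain' -> NEW (unique so far: 1)
  Token 2: 'quickly' -> NEW (unique so far: 2)
  Token 3: 'familiar' -> NEW (unique so far: 3)
  Token 4: 'river' -> NEW (unique so far: 4)
  Token 5: 'quietly' -> NEW (unique so far: 5)
  Token 6: 'few' -> NEW (unique so far: 6)
  Token 7: 'table' -> NEW (unique so far: 7)
  Token 8: 'loud' -> NEW (unique so far: 8)
Unique types: ('familiar', 'few', 'loud', 'mountain', 'quickly', 'quietly', 'river', 'table')
Vocabulary size: 8

8


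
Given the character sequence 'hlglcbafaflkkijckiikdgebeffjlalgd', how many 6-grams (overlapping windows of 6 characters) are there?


String 'hlglcbafaflkkijckiikdgebeffjlalgd' has length L = 33.
Number of overlapping n-grams = L - n + 1
Substituting: 33 - 6 + 1 = 28

28


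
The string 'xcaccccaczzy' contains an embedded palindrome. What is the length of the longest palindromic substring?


Scanning 'xcaccccaczzy' for palindromic substrings.
Substring at positions 1-8: 'caccccac'.
Check: reverse('caccccac') = 'caccccac' -> palindrome confirmed.
Neighbouring characters ('x' / 'z') break symmetry, so it cannot extend further.
No longer palindromic substring exists; longest length = 8

8


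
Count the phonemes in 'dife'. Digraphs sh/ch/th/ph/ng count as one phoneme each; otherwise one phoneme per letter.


Parsing 'dife' greedily, digraphs first:
  'd' -> consonant phoneme (phonemes so far: 1)
  'i' -> vowel phoneme (phonemes so far: 2)
  'f' -> consonant phoneme (phonemes so far: 3)
  'e' -> vowel phoneme (phonemes so far: 4)
Total phonemes: 4

4


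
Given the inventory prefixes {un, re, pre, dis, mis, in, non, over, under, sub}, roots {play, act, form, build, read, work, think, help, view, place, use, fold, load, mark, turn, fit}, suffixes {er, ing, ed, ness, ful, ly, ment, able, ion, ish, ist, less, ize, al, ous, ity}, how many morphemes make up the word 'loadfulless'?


Segmenting 'loadfulless' against the inventory:
  'load' -> root (morpheme 1)
  'ful' -> suffix (morpheme 2)
  'less' -> suffix (morpheme 3)
Total morphemes: 3

3


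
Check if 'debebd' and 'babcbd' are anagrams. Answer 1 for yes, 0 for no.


Sort characters of 'debebd': 'bbddee'
Sort characters of 'babcbd': 'abbbcd'
Sorted forms differ -> they are NOT anagrams
Result: 0

0


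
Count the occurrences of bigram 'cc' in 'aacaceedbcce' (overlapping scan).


Scanning 'aacaceedbcce' for bigram 'cc':
  Position 0: 'aa' -> no
  Position 1: 'ac' -> no
  Position 2: 'ca' -> no
  Position 3: 'ac' -> no
  Position 4: 'ce' -> no
  Position 5: 'ee' -> no
  Position 6: 'ed' -> no
  Position 7: 'db' -> no
  Position 8: 'bc' -> no
  Position 9: 'cc' -> MATCH
  Position 10: 'ce' -> no
Total matches: 1

1


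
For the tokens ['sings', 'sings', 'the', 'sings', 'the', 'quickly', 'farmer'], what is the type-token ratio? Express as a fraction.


Tokens: 7
Unique types: ('farmer', 'quickly', 'sings', 'the') = 4
TTR = 4/7
Already in lowest terms.

4/7


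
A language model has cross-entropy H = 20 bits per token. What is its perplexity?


Perplexity formula: PP = 2^H
H = 20
PP = 2^20
PP = 2^20 = 1048576

1048576


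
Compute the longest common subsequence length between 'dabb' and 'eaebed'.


DP table for LCS of 'dabb' and 'eaebed':
       e  a  e  b  e  d
    0  0  0  0  0  0  0
  d 0  0  0  0  0  0  1
  a 0  0  1  1  1  1  1
  b 0  0  1  1  2  2  2
  b 0  0  1  1  2  2  2
LCS: 'ab'
LCS length = 2

2


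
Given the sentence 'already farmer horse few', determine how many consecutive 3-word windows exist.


Word trigrams from [4] words:
  Trigram 1: (already farmer horse)
  Trigram 2: (farmer horse few)
Total word trigrams: 4 - 2 = 2

2


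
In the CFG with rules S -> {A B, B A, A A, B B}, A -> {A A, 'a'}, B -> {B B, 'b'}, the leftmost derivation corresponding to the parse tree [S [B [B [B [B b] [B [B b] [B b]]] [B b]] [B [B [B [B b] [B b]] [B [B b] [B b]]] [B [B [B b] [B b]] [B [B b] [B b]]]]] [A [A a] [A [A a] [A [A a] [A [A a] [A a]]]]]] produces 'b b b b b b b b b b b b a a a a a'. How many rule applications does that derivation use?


Every bracketed nonterminal node [X ...] in the tree is produced by exactly one rule application.
Reading the tree off as a leftmost derivation:
  Step 1: S  =>  B A   (applied S -> B A)
  Step 2: B A  =>  B B A   (applied B -> B B)
  Step 3: B B A  =>  B B B A   (applied B -> B B)
  Step 4: B B B A  =>  B B B B A   (applied B -> B B)
  Step 5: B B B B A  =>  b B B B A   (applied B -> b)
  Step 6: b B B B A  =>  b B B B B A   (applied B -> B B)
  Step 7: b B B B B A  =>  b b B B B A   (applied B -> b)
  Step 8: b b B B B A  =>  b b b B B A   (applied B -> b)
  Step 9: b b b B B A  =>  b b b b B A   (applied B -> b)
  Step 10: b b b b B A  =>  b b b b B B A   (applied B -> B B)
  Step 11: b b b b B B A  =>  b b b b B B B A   (applied B -> B B)
  Step 12: b b b b B B B A  =>  b b b b B B B B A   (applied B -> B B)
  Step 13: b b b b B B B B A  =>  b b b b b B B B A   (applied B -> b)
  Step 14: b b b b b B B B A  =>  b b b b b b B B A   (applied B -> b)
  Step 15: b b b b b b B B A  =>  b b b b b b B B B A   (applied B -> B B)
  Step 16: b b b b b b B B B A  =>  b b b b b b b B B A   (applied B -> b)
  Step 17: b b b b b b b B B A  =>  b b b b b b b b B A   (applied B -> b)
  Step 18: b b b b b b b b B A  =>  b b b b b b b b B B A   (applied B -> B B)
  Step 19: b b b b b b b b B B A  =>  b b b b b b b b B B B A   (applied B -> B B)
  Step 20: b b b b b b b b B B B A  =>  b b b b b b b b b B B A   (applied B -> b)
  Step 21: b b b b b b b b b B B A  =>  b b b b b b b b b b B A   (applied B -> b)
  Step 22: b b b b b b b b b b B A  =>  b b b b b b b b b b B B A   (applied B -> B B)
  Step 23: b b b b b b b b b b B B A  =>  b b b b b b b b b b b B A   (applied B -> b)
  Step 24: b b b b b b b b b b b B A  =>  b b b b b b b b b b b b A   (applied B -> b)
  Step 25: b b b b b b b b b b b b A  =>  b b b b b b b b b b b b A A   (applied A -> A A)
  Step 26: b b b b b b b b b b b b A A  =>  b b b b b b b b b b b b a A   (applied A -> a)
  Step 27: b b b b b b b b b b b b a A  =>  b b b b b b b b b b b b a A A   (applied A -> A A)
  Step 28: b b b b b b b b b b b b a A A  =>  b b b b b b b b b b b b a a A   (applied A -> a)
  Step 29: b b b b b b b b b b b b a a A  =>  b b b b b b b b b b b b a a A A   (applied A -> A A)
  Step 30: b b b b b b b b b b b b a a A A  =>  b b b b b b b b b b b b a a a A   (applied A -> a)
  Step 31: b b b b b b b b b b b b a a a A  =>  b b b b b b b b b b b b a a a A A   (applied A -> A A)
  Step 32: b b b b b b b b b b b b a a a A A  =>  b b b b b b b b b b b b a a a a A   (applied A -> a)
  Step 33: b b b b b b b b b b b b a a a a A  =>  b b b b b b b b b b b b a a a a a   (applied A -> a)
Final yield: b b b b b b b b b b b b a a a a a
Total rewrite steps: 33

33


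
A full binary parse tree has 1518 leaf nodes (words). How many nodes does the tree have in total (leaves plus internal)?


Leaf nodes (terminals): 1518
Internal nodes = n - 1 = 1518 - 1 = 1517
Total = leaves + internal = 1518 + 1517 = 3035

3035


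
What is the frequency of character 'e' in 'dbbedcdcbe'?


Scanning 'dbbedcdcbe' for 'e':
  Position 3: 'e' -> MATCH (count: 1)
  Position 9: 'e' -> MATCH (count: 2)
Total occurrences of 'e': 2

2


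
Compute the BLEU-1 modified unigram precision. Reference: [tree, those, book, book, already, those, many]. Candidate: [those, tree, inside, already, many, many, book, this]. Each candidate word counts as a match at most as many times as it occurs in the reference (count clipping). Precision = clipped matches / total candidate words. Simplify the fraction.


Reference word counts: {'already': 1, 'book': 2, 'many': 1, 'those': 2, 'tree': 1}
Checking each candidate word (with clipping):
  'those' -> in reference (ref count 2, used 1/2) -> match (matches: 1)
  'tree' -> in reference (ref count 1, used 1/1) -> match (matches: 2)
  'inside' -> not in reference -> no match (matches: 2)
  'already' -> in reference (ref count 1, used 1/1) -> match (matches: 3)
  'many' -> in reference (ref count 1, used 1/1) -> match (matches: 4)
  'many' -> ref count 1 already used up (1/1) -> clipped, no match (matches: 4)
  'book' -> in reference (ref count 2, used 1/2) -> match (matches: 5)
  'this' -> not in reference -> no match (matches: 5)
Clipped matches: 5, Candidate length: 8
Precision = 5/8

5/8


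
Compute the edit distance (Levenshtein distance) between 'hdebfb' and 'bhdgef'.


Building DP table for s1='hdebfb' (len 6) and s2='bhdgef' (len 6):
       b  h  d  g  e  f
    0  1  2  3  4  5  6
  h 1  1  1  2  3  4  5
  d 2  2  2  1  2  3  4
  e 3  3  3  2  2  2  3
  b 4  3  4  3  3  3  3
  f 5  4  4  4  4  4  3
  b 6  5  5  5  5  5  4
Edit distance = dp[6][6] = 4

4


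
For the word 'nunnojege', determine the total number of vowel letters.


Scanning each character of 'nunnojege':
  Position 1: 'n' -> consonant (running count: 0)
  Position 2: 'u' -> vowel (running count: 1)
  Position 3: 'n' -> consonant (running count: 1)
  Position 4: 'n' -> consonant (running count: 1)
  Position 5: 'o' -> vowel (running count: 2)
  Position 6: 'j' -> consonant (running count: 2)
  Position 7: 'e' -> vowel (running count: 3)
  Position 8: 'g' -> consonant (running count: 3)
  Position 9: 'e' -> vowel (running count: 4)
Total vowels: 4

4


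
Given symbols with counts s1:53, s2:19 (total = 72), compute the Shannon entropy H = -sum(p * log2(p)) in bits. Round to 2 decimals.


Computing entropy H = -sum(p_i * log2(p_i)):
  s1: p = 53/72 = 0.7361, -p*log2(p) = 0.3254
  s2: p = 19/72 = 0.2639, -p*log2(p) = 0.5072
H = sum of terms = 0.8326
Rounded to 2 decimals: 0.83

0.83


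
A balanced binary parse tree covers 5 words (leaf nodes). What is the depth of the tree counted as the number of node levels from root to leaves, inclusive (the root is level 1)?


In a balanced binary tree with n leaves the deepest leaf is ceil(log2(n)) edges below the root,
so counting node levels inclusive of root and leaves gives ceil(log2(n)) + 1 levels.
log2(5) = 2.3219
ceil(2.3219) = 3
levels = 3 + 1 = 4

4


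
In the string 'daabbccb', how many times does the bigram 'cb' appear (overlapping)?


Scanning 'daabbccb' for bigram 'cb':
  Position 0: 'da' -> no
  Position 1: 'aa' -> no
  Position 2: 'ab' -> no
  Position 3: 'bb' -> no
  Position 4: 'bc' -> no
  Position 5: 'cc' -> no
  Position 6: 'cb' -> MATCH
Total matches: 1

1


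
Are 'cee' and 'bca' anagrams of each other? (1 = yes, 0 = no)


Sort characters of 'cee': 'cee'
Sort characters of 'bca': 'abc'
Sorted forms differ -> they are NOT anagrams
Result: 0

0


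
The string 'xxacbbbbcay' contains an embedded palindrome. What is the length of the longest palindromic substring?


Scanning 'xxacbbbbcay' for palindromic substrings.
Substring at positions 2-9: 'acbbbbca'.
Check: reverse('acbbbbca') = 'acbbbbca' -> palindrome confirmed.
Neighbouring characters ('x' / 'y') break symmetry, so it cannot extend further.
No longer palindromic substring exists; longest length = 8

8


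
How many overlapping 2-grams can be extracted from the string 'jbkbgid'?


String 'jbkbgid' has length L = 7.
Number of overlapping n-grams = L - n + 1
Substituting: 7 - 2 + 1 = 6

6


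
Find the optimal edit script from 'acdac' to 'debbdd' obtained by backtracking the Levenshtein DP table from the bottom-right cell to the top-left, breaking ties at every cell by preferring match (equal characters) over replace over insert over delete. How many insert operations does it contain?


Edit distance = 6. Backtracking from cell (5, 6) with preference match > replace > insert > delete,
then listing the resulting alignment 'acdac' -> 'debbdd' left to right:
  Step 1: insert 'd' [insertion #1]
  Step 2: replace a->e
  Step 3: replace c->b
  Step 4: replace d->b
  Step 5: replace a->d
  Step 6: replace c->d
Total insertions: 1

1


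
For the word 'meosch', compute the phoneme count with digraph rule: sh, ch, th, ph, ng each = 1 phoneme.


Parsing 'meosch' greedily, digraphs first:
  'm' -> consonant phoneme (phonemes so far: 1)
  'e' -> vowel phoneme (phonemes so far: 2)
  'o' -> vowel phoneme (phonemes so far: 3)
  's' -> consonant phoneme (phonemes so far: 4)
  'ch' -> digraph (1 consonant phoneme) (phonemes so far: 5)
Total phonemes: 5

5


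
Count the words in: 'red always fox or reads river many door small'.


Counting words by splitting on spaces:
  Word 1: 'red'
  Word 2: 'always'
  Word 3: 'fox'
  Word 4: 'or'
  Word 5: 'reads'
  Word 6: 'river'
  Word 7: 'many'
  Word 8: 'door'
  Word 9: 'small'
Total words: 9

9


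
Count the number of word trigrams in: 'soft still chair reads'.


Word trigrams from [4] words:
  Trigram 1: (soft still chair)
  Trigram 2: (still chair reads)
Total word trigrams: 4 - 2 = 2

2


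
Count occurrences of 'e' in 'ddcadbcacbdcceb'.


Scanning 'ddcadbcacbdcceb' for 'e':
  Position 13: 'e' -> MATCH (count: 1)
Total occurrences of 'e': 1

1


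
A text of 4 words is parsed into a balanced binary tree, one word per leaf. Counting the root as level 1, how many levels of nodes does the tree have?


In a balanced binary tree with n leaves the deepest leaf is ceil(log2(n)) edges below the root,
so counting node levels inclusive of root and leaves gives ceil(log2(n)) + 1 levels.
log2(4) = 2.0000
ceil(2.0000) = 2
levels = 2 + 1 = 3

3


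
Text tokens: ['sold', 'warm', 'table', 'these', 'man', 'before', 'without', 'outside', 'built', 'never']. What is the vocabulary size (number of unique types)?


Listing all tokens and tracking unique types:
  Token 1: 'sold' -> NEW (unique so far: 1)
  Token 2: 'warm' -> NEW (unique so far: 2)
  Token 3: 'table' -> NEW (unique so far: 3)
  Token 4: 'these' -> NEW (unique so far: 4)
  Token 5: 'man' -> NEW (unique so far: 5)
  Token 6: 'before' -> NEW (unique so far: 6)
  Token 7: 'without' -> NEW (unique so far: 7)
  Token 8: 'outside' -> NEW (unique so far: 8)
  Token 9: 'built' -> NEW (unique so far: 9)
  Token 10: 'never' -> NEW (unique so far: 10)
Unique types: ('before', 'built', 'man', 'never', 'outside', 'sold', 'table', 'these', 'warm', 'without')
Vocabulary size: 10

10


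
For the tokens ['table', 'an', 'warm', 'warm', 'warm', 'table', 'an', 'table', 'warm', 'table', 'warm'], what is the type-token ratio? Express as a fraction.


Tokens: 11
Unique types: ('an', 'table', 'warm') = 3
TTR = 3/11
Already in lowest terms.

3/11


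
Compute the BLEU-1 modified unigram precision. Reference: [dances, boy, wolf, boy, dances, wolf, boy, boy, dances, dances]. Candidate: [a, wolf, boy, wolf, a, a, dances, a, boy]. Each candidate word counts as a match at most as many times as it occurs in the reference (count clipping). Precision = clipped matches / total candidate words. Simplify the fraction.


Reference word counts: {'boy': 4, 'dances': 4, 'wolf': 2}
Checking each candidate word (with clipping):
  'a' -> not in reference -> no match (matches: 0)
  'wolf' -> in reference (ref count 2, used 1/2) -> match (matches: 1)
  'boy' -> in reference (ref count 4, used 1/4) -> match (matches: 2)
  'wolf' -> in reference (ref count 2, used 2/2) -> match (matches: 3)
  'a' -> not in reference -> no match (matches: 3)
  'a' -> not in reference -> no match (matches: 3)
  'dances' -> in reference (ref count 4, used 1/4) -> match (matches: 4)
  'a' -> not in reference -> no match (matches: 4)
  'boy' -> in reference (ref count 4, used 2/4) -> match (matches: 5)
Clipped matches: 5, Candidate length: 9
Precision = 5/9

5/9


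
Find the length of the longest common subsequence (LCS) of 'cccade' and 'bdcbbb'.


DP table for LCS of 'cccade' and 'bdcbbb':
       b  d  c  b  b  b
    0  0  0  0  0  0  0
  c 0  0  0  1  1  1  1
  c 0  0  0  1  1  1  1
  c 0  0  0  1  1  1  1
  a 0  0  0  1  1  1  1
  d 0  0  1  1  1  1  1
  e 0  0  1  1  1  1  1
LCS: 'c'
LCS length = 1

1


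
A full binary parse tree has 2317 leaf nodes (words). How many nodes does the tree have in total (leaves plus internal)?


Leaf nodes (terminals): 2317
Internal nodes = n - 1 = 2317 - 1 = 2316
Total = leaves + internal = 2317 + 2316 = 4633

4633


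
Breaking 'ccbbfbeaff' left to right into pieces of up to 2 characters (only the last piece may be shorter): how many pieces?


'ccbbfbeaff' has 10 characters.
Chunking with max size 2:
  Chunk 1: 'cc' (positions 0-1)
  Chunk 2: 'bb' (positions 2-3)
  Chunk 3: 'fb' (positions 4-5)
  Chunk 4: 'ea' (positions 6-7)
  Chunk 5: 'ff' (positions 8-9)
Total chunks: ceil(10 / 2) = 5

5


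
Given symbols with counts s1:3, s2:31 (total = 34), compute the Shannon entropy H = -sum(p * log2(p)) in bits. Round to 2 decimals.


Computing entropy H = -sum(p_i * log2(p_i)):
  s1: p = 3/34 = 0.0882, -p*log2(p) = 0.3090
  s2: p = 31/34 = 0.9118, -p*log2(p) = 0.1215
H = sum of terms = 0.4305
Rounded to 2 decimals: 0.43

0.43


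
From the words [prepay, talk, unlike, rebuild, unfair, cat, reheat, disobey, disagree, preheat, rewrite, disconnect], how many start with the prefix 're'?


Checking each word for prefix 're':
  'prepay' -> no (count: 0)
  'talk' -> no (count: 0)
  'unlike' -> no (count: 0)
  'rebuild' -> YES, starts with 're' (count: 1)
  'unfair' -> no (count: 1)
  'cat' -> no (count: 1)
  'reheat' -> YES, starts with 're' (count: 2)
  'disobey' -> no (count: 2)
  'disagree' -> no (count: 2)
  'preheat' -> no (count: 2)
  'rewrite' -> YES, starts with 're' (count: 3)
  'disconnect' -> no (count: 3)
Total with prefix 're': 3

3


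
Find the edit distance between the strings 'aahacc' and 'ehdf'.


Building DP table for s1='aahacc' (len 6) and s2='ehdf' (len 4):
       e  h  d  f
    0  1  2  3  4
  a 1  1  2  3  4
  a 2  2  2  3  4
  h 3  3  2  3  4
  a 4  4  3  3  4
  c 5  5  4  4  4
  c 6  6  5  5  5
Edit distance = dp[6][4] = 5

5


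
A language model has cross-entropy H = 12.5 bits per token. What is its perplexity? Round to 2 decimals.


Perplexity formula: PP = 2^H
H = 12.5
PP = 2^12.5
Decompose: 2^12.5 = 2^12 * 2^0.5 = 2^12 * sqrt(2)
2^12 = 4096, sqrt(2) ~ 1.4142136
PP ~ 4096 * 1.4142136 = 5792.6189056
Rounded to 2 decimals: 5792.62

5792.62


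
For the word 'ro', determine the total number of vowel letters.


Scanning each character of 'ro':
  Position 1: 'r' -> consonant (running count: 0)
  Position 2: 'o' -> vowel (running count: 1)
Total vowels: 1

1


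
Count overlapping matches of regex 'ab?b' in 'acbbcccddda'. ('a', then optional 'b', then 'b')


Pattern: ab?b means 'a', then optional 'b', then 'b'.
Scanning 'acbbcccddda' position-by-position:
  Pos 0: window 'acb' -> no
  Pos 1: window 'cbb' -> no
  Pos 2: window 'bbc' -> no
  Pos 3: window 'bcc' -> no
  Pos 4: window 'ccc' -> no
  Pos 5: window 'ccd' -> no
  Pos 6: window 'cdd' -> no
  Pos 7: window 'ddd' -> no
  Pos 8: window 'dda' -> no
  Pos 9: window 'da' -> no
  Pos 10: window 'a' -> no
Total matches: 0

0


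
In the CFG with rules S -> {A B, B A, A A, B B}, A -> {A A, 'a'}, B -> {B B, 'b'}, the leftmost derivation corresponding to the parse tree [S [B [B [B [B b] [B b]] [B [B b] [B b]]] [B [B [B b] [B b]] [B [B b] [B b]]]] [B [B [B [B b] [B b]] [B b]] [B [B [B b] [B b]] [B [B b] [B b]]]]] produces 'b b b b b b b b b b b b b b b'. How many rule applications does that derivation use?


Every bracketed nonterminal node [X ...] in the tree is produced by exactly one rule application.
Reading the tree off as a leftmost derivation:
  Step 1: S  =>  B B   (applied S -> B B)
  Step 2: B B  =>  B B B   (applied B -> B B)
  Step 3: B B B  =>  B B B B   (applied B -> B B)
  Step 4: B B B B  =>  B B B B B   (applied B -> B B)
  Step 5: B B B B B  =>  b B B B B   (applied B -> b)
  Step 6: b B B B B  =>  b b B B B   (applied B -> b)
  Step 7: b b B B B  =>  b b B B B B   (applied B -> B B)
  Step 8: b b B B B B  =>  b b b B B B   (applied B -> b)
  Step 9: b b b B B B  =>  b b b b B B   (applied B -> b)
  Step 10: b b b b B B  =>  b b b b B B B   (applied B -> B B)
  Step 11: b b b b B B B  =>  b b b b B B B B   (applied B -> B B)
  Step 12: b b b b B B B B  =>  b b b b b B B B   (applied B -> b)
  Step 13: b b b b b B B B  =>  b b b b b b B B   (applied B -> b)
  Step 14: b b b b b b B B  =>  b b b b b b B B B   (applied B -> B B)
  Step 15: b b b b b b B B B  =>  b b b b b b b B B   (applied B -> b)
  Step 16: b b b b b b b B B  =>  b b b b b b b b B   (applied B -> b)
  Step 17: b b b b b b b b B  =>  b b b b b b b b B B   (applied B -> B B)
  Step 18: b b b b b b b b B B  =>  b b b b b b b b B B B   (applied B -> B B)
  Step 19: b b b b b b b b B B B  =>  b b b b b b b b B B B B   (applied B -> B B)
  Step 20: b b b b b b b b B B B B  =>  b b b b b b b b b B B B   (applied B -> b)
  Step 21: b b b b b b b b b B B B  =>  b b b b b b b b b b B B   (applied B -> b)
  Step 22: b b b b b b b b b b B B  =>  b b b b b b b b b b b B   (applied B -> b)
  Step 23: b b b b b b b b b b b B  =>  b b b b b b b b b b b B B   (applied B -> B B)
  Step 24: b b b b b b b b b b b B B  =>  b b b b b b b b b b b B B B   (applied B -> B B)
  Step 25: b b b b b b b b b b b B B B  =>  b b b b b b b b b b b b B B   (applied B -> b)
  Step 26: b b b b b b b b b b b b B B  =>  b b b b b b b b b b b b b B   (applied B -> b)
  Step 27: b b b b b b b b b b b b b B  =>  b b b b b b b b b b b b b B B   (applied B -> B B)
  Step 28: b b b b b b b b b b b b b B B  =>  b b b b b b b b b b b b b b B   (applied B -> b)
  Step 29: b b b b b b b b b b b b b b B  =>  b b b b b b b b b b b b b b b   (applied B -> b)
Final yield: b b b b b b b b b b b b b b b
Total rewrite steps: 29

29


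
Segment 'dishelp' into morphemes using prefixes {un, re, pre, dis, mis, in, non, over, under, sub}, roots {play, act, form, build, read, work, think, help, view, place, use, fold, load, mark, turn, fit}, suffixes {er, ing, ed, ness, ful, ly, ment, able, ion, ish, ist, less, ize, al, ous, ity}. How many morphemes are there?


Segmenting 'dishelp' against the inventory:
  'dis' -> prefix (morpheme 1)
  'help' -> root (morpheme 2)
Total morphemes: 2

2


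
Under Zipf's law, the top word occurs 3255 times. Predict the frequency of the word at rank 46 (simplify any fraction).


Zipf's law: freq(rank) = f1 / rank
f1 = 3255, rank = 46
freq = 3255 / 46
GCD(3255, 46) = 1
Simplified: 3255/46

3255/46


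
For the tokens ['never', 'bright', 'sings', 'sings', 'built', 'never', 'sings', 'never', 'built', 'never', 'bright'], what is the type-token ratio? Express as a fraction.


Tokens: 11
Unique types: ('bright', 'built', 'never', 'sings') = 4
TTR = 4/11
Already in lowest terms.

4/11


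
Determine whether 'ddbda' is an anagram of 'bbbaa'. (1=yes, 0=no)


Sort characters of 'ddbda': 'abddd'
Sort characters of 'bbbaa': 'aabbb'
Sorted forms differ -> they are NOT anagrams
Result: 0

0


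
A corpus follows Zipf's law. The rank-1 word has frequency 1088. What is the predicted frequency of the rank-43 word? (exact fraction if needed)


Zipf's law: freq(rank) = f1 / rank
f1 = 1088, rank = 43
freq = 1088 / 43
GCD(1088, 43) = 1
Simplified: 1088/43

1088/43


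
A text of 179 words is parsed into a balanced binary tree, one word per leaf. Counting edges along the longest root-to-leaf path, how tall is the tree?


In a balanced binary tree with n leaves the deepest leaf is ceil(log2(n)) edges below the root.
log2(179) = 7.4838
ceil(7.4838) = 8
height (edges) = 8

8


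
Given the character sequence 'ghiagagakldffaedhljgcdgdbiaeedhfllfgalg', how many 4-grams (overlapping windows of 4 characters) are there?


String 'ghiagagakldffaedhljgcdgdbiaeedhfllfgalg' has length L = 39.
Number of overlapping n-grams = L - n + 1
Substituting: 39 - 4 + 1 = 36

36


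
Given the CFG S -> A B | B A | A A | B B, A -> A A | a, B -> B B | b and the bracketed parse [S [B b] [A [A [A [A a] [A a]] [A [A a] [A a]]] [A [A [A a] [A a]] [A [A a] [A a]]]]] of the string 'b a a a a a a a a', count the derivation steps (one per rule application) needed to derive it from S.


Every bracketed nonterminal node [X ...] in the tree is produced by exactly one rule application.
Reading the tree off as a leftmost derivation:
  Step 1: S  =>  B A   (applied S -> B A)
  Step 2: B A  =>  b A   (applied B -> b)
  Step 3: b A  =>  b A A   (applied A -> A A)
  Step 4: b A A  =>  b A A A   (applied A -> A A)
  Step 5: b A A A  =>  b A A A A   (applied A -> A A)
  Step 6: b A A A A  =>  b a A A A   (applied A -> a)
  Step 7: b a A A A  =>  b a a A A   (applied A -> a)
  Step 8: b a a A A  =>  b a a A A A   (applied A -> A A)
  Step 9: b a a A A A  =>  b a a a A A   (applied A -> a)
  Step 10: b a a a A A  =>  b a a a a A   (applied A -> a)
  Step 11: b a a a a A  =>  b a a a a A A   (applied A -> A A)
  Step 12: b a a a a A A  =>  b a a a a A A A   (applied A -> A A)
  Step 13: b a a a a A A A  =>  b a a a a a A A   (applied A -> a)
  Step 14: b a a a a a A A  =>  b a a a a a a A   (applied A -> a)
  Step 15: b a a a a a a A  =>  b a a a a a a A A   (applied A -> A A)
  Step 16: b a a a a a a A A  =>  b a a a a a a a A   (applied A -> a)
  Step 17: b a a a a a a a A  =>  b a a a a a a a a   (applied A -> a)
Final yield: b a a a a a a a a
Total rewrite steps: 17

17
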